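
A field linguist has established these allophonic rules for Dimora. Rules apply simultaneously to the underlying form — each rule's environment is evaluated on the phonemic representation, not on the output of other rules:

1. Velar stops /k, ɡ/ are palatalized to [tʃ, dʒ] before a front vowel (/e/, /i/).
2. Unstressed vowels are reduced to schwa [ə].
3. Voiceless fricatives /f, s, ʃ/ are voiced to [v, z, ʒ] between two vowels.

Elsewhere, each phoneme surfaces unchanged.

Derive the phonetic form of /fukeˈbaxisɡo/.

[fətʃəˈbaxəsɡə]

/f/ (word-initial) is in the target of rule 3 but the environment (between two vowels) is not met → [f].
/u/ meets the environment for rule 2 (in an unstressed syllable) → [ə].
/k/ — between /u/ and /e/, before a front vowel — surfaces as [tʃ] (rule 1).
/e/ — between /k/ and /b/, in an unstressed syllable — surfaces as [ə] (rule 2).
/b/ (between /e/ and /a/) is unaffected → [b].
/a/ (between /b/ and /x/) fails the environment for rule 2, so it stays [a].
/x/ (between /a/ and /i/) is unaffected → [x].
/i/ — between /x/ and /s/, in an unstressed syllable — surfaces as [ə] (rule 2).
/s/ — between /i/ and /ɡ/; rule 3 does not apply here → [s].
/ɡ/ — between /s/ and /o/; rule 1 does not apply here → [ɡ].
Rule 2 applies to /o/ (word-final: in an unstressed syllable) → [ə].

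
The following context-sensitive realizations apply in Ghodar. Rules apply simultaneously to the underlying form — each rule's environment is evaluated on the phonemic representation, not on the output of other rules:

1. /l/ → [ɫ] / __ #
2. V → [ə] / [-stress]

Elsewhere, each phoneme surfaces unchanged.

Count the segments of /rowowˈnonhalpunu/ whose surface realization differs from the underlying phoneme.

Segments that undergo a rule: /o/ → [ə] (rule 2); /o/ → [ə] (rule 2); /a/ → [ə] (rule 2); /u/ → [ə] (rule 2); /u/ → [ə] (rule 2).
All other segments surface unchanged.

5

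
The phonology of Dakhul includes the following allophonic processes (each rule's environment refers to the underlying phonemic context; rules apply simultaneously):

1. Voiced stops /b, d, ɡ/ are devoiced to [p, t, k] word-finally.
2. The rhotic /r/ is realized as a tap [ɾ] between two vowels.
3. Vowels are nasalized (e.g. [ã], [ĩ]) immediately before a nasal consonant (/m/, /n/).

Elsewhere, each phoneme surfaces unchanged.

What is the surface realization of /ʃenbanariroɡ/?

/e/ (between /ʃ/ and /n/) occurs before a nasal consonant → [ẽ] by rule 3.
/b/ (between /n/ and /a/): rule 1 targets it, but not word-finally → unchanged [b].
/a/ meets the environment for rule 3 (before a nasal consonant) → [ã].
/a/ (between /n/ and /r/) is in the target of rule 3 but the environment (before a nasal consonant) is not met → [a].
Rule 2 applies to /r/ (between /a/ and /i/: between two vowels) → [ɾ].
/i/ (between /r/ and /r/) is in the target of rule 3 but the environment (before a nasal consonant) is not met → [i].
/r/ — between /i/ and /o/, between two vowels — surfaces as [ɾ] (rule 2).
/o/ — between /r/ and /ɡ/; rule 3 does not apply here → [o].
/ɡ/ meets the environment for rule 1 (word-finally) → [k].

[ʃẽnbãnaɾiɾok]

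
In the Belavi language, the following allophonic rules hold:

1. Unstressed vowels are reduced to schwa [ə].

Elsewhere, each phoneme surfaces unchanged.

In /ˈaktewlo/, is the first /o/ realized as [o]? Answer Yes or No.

Rule 1 applies to /o/ (word-final: in an unstressed syllable) → [ə].
The actual realization is [ə], not [o].

No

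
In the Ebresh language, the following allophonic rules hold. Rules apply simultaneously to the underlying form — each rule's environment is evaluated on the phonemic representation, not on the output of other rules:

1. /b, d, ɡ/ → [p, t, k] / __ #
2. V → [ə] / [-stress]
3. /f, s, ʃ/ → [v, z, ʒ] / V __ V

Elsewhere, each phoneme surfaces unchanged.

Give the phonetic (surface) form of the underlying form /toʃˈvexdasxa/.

/o/ meets the environment for rule 2 (in an unstressed syllable) → [ə].
/ʃ/ (between /o/ and /v/) fails the environment for rule 3, so it stays [ʃ].
/e/ — between /v/ and /x/; rule 2 does not apply here → [e].
/d/ — between /x/ and /a/; rule 1 does not apply here → [d].
/a/ (between /d/ and /s/): in an unstressed syllable, so rule 2 applies → [ə].
/s/ — between /a/ and /x/; rule 3 does not apply here → [s].
/a/ (word-final): in an unstressed syllable, so rule 2 applies → [ə].

[təʃˈvexdəsxə]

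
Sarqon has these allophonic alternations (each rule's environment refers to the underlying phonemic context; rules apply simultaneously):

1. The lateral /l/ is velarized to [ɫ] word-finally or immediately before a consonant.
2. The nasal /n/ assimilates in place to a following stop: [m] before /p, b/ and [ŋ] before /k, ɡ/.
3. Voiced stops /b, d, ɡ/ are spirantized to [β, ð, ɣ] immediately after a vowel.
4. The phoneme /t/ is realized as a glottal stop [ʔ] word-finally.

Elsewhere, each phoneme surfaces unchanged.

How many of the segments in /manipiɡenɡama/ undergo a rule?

Segments that undergo a rule: /ɡ/ → [ɣ] (rule 3); /n/ → [ŋ] (rule 2).
All other segments surface unchanged.

2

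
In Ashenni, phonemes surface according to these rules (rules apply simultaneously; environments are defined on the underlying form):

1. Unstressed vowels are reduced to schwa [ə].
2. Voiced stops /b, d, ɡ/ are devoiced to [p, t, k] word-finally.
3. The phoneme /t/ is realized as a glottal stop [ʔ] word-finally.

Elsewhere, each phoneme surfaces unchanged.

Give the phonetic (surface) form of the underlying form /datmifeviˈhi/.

[dətməfəvəˈhi]

/d/ (word-initial) fails the environment for rule 2, so it stays [d].
/a/ — between /d/ and /t/, in an unstressed syllable — surfaces as [ə] (rule 1).
/t/ (between /a/ and /m/): rule 3 targets it, but not word-finally → unchanged [t].
/m/ stays [m].
/i/ (between /m/ and /f/) occurs in an unstressed syllable → [ə] by rule 1.
/f/ stays [f].
/e/ meets the environment for rule 1 (in an unstressed syllable) → [ə].
/v/ (between /e/ and /i/): no rule targets it → [v].
/i/ (between /v/ and /h/): in an unstressed syllable, so rule 1 applies → [ə].
/h/ (between /i/ and /i/): no rule targets it → [h].
/i/ (word-final): rule 1 targets it, but not in an unstressed syllable → unchanged [i].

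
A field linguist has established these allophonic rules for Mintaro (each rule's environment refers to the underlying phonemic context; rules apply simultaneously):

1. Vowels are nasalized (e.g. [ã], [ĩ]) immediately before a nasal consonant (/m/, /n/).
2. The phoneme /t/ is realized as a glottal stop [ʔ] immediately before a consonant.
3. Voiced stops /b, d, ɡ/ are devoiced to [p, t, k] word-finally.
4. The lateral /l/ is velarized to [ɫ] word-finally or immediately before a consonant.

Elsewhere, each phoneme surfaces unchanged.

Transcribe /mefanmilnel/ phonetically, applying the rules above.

/m/ stays [m].
/e/ (between /m/ and /f/) fails the environment for rule 1, so it stays [e].
/f/ (between /e/ and /a/): no rule targets it → [f].
/a/ — between /f/ and /n/, before a nasal consonant — surfaces as [ã] (rule 1).
/n/ — not in any rule's target class → [n].
/m/ — not in any rule's target class → [m].
/i/ (between /m/ and /l/) fails the environment for rule 1, so it stays [i].
/l/ (between /i/ and /n/): word-finally or immediately before a consonant, so rule 4 applies → [ɫ].
/n/ — not in any rule's target class → [n].
/e/ — between /n/ and /l/; rule 1 does not apply here → [e].
/l/ — word-final, word-finally or immediately before a consonant — surfaces as [ɫ] (rule 4).

[mefãnmiɫneɫ]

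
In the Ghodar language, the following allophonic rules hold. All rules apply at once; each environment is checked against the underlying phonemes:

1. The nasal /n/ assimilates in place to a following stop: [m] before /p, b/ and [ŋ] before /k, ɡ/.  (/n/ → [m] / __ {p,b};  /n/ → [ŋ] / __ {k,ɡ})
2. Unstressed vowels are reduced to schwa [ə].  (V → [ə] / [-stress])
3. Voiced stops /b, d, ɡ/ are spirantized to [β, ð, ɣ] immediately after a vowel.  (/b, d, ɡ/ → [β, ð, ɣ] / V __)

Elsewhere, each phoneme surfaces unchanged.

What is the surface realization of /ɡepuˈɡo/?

/ɡ/ (word-initial) fails the environment for rule 3, so it stays [ɡ].
/e/ meets the environment for rule 2 (in an unstressed syllable) → [ə].
/p/ (between /e/ and /u/): no rule targets it → [p].
Rule 2 applies to /u/ (between /p/ and /ɡ/: in an unstressed syllable) → [ə].
/ɡ/ (between /u/ and /o/) occurs immediately after a vowel → [ɣ] by rule 3.
/o/ (word-final) fails the environment for rule 2, so it stays [o].

[ɡəpəˈɣo]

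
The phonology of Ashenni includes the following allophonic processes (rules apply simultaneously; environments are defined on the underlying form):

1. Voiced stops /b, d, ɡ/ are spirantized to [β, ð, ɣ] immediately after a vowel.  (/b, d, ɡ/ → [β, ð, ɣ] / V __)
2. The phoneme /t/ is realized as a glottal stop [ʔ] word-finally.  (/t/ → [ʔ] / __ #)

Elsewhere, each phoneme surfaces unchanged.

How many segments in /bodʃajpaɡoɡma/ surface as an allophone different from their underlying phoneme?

Segments that undergo a rule: /d/ → [ð] (rule 1); /ɡ/ → [ɣ] (rule 1); /ɡ/ → [ɣ] (rule 1).
All other segments surface unchanged.

3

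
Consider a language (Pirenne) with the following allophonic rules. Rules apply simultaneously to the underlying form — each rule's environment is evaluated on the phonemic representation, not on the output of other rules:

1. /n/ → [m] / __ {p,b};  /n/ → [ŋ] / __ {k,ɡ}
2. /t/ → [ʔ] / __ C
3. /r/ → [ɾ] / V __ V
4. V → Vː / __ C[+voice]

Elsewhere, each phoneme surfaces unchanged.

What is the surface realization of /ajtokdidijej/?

[aːjtokdiːdiːjeːj]

/a/ meets the environment for rule 4 (before a voiced consonant) → [aː].
/t/ (between /j/ and /o/): rule 2 targets it, but not immediately before a consonant → unchanged [t].
/o/ — between /t/ and /k/; rule 4 does not apply here → [o].
/i/ meets the environment for rule 4 (before a voiced consonant) → [iː].
Rule 4 applies to /i/ (between /d/ and /j/: before a voiced consonant) → [iː].
/e/ meets the environment for rule 4 (before a voiced consonant) → [eː].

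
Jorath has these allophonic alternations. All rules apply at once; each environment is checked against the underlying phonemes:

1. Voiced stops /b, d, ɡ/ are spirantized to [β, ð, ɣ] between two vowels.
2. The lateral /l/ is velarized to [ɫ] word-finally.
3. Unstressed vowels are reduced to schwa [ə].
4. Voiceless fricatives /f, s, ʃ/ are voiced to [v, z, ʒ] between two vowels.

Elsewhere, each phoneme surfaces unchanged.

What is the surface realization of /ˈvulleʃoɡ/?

/u/ — between /v/ and /l/; rule 3 does not apply here → [u].
/l/ (between /u/ and /l/) is in the target of rule 2 but the environment (word-finally) is not met → [l].
/l/ (between /l/ and /e/) is in the target of rule 2 but the environment (word-finally) is not met → [l].
/e/ (between /l/ and /ʃ/): in an unstressed syllable, so rule 3 applies → [ə].
/ʃ/ — between /e/ and /o/, between two vowels — surfaces as [ʒ] (rule 4).
Rule 3 applies to /o/ (between /ʃ/ and /ɡ/: in an unstressed syllable) → [ə].
/ɡ/ (word-final) is in the target of rule 1 but the environment (between two vowels) is not met → [ɡ].

[ˈvulləʒəɡ]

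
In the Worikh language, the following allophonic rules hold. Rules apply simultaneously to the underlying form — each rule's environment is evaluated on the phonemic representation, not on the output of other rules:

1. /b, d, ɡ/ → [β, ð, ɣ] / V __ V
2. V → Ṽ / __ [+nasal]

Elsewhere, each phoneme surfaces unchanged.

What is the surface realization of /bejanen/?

/b/ (word-initial): rule 1 targets it, but not between two vowels → unchanged [b].
/e/ — between /b/ and /j/; rule 2 does not apply here → [e].
/j/ (between /e/ and /a/) is unaffected → [j].
/a/ (between /j/ and /n/): before a nasal consonant, so rule 2 applies → [ã].
/n/ — not in any rule's target class → [n].
/e/ (between /n/ and /n/): before a nasal consonant, so rule 2 applies → [ẽ].
/n/ stays [n].

[bejãnẽn]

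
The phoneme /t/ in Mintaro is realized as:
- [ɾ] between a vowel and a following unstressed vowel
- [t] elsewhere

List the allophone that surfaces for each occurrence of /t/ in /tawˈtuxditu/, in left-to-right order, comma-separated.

[t], [t], [ɾ]

Occurrence 1 (position 1): no conditioning environment matches → elsewhere allophone [t].
Occurrence 2 (position 4): no conditioning environment matches → elsewhere allophone [t].
Occurrence 3 (position 9): between a vowel and a following unstressed vowel → [ɾ].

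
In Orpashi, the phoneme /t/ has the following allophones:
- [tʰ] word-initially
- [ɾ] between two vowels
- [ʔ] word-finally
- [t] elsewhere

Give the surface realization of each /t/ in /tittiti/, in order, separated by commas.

[tʰ], [t], [t], [ɾ]

Occurrence 1 (position 1): word-initially → [tʰ].
Occurrence 2 (position 3): no conditioning environment matches → elsewhere allophone [t].
Occurrence 3 (position 4): no conditioning environment matches → elsewhere allophone [t].
Occurrence 4 (position 6): between two vowels → [ɾ].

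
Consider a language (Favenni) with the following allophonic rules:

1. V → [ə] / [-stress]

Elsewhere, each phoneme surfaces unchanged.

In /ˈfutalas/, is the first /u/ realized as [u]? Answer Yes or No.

Yes

/u/ (between /f/ and /t/) is in the target of rule 1 but the environment (in an unstressed syllable) is not met → [u].
The actual realization is [u], which matches [u].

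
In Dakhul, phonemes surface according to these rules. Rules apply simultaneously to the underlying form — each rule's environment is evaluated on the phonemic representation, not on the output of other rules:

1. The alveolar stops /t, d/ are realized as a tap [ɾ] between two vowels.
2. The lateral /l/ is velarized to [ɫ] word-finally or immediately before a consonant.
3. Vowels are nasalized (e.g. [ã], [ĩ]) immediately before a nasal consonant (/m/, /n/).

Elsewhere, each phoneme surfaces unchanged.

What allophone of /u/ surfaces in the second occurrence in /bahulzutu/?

[u]

/u/ — between /z/ and /t/; rule 3 does not apply here → [u].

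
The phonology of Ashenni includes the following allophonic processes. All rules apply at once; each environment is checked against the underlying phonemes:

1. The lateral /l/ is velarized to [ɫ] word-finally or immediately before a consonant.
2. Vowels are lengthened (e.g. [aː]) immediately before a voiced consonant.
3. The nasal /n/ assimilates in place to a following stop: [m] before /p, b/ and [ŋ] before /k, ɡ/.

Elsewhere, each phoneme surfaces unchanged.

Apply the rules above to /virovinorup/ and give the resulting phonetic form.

[viːroːviːnoːrup]

/v/ (word-initial) is unaffected → [v].
/i/ — between /v/ and /r/, before a voiced consonant — surfaces as [iː] (rule 2).
/r/ — not in any rule's target class → [r].
/o/ meets the environment for rule 2 (before a voiced consonant) → [oː].
/v/ — not in any rule's target class → [v].
/i/ (between /v/ and /n/): before a voiced consonant, so rule 2 applies → [iː].
/n/ — between /i/ and /o/; rule 3 does not apply here → [n].
/o/ (between /n/ and /r/) occurs before a voiced consonant → [oː] by rule 2.
/r/ (between /o/ and /u/): no rule targets it → [r].
/u/ (between /r/ and /p/) is in the target of rule 2 but the environment (before a voiced consonant) is not met → [u].
/p/ stays [p].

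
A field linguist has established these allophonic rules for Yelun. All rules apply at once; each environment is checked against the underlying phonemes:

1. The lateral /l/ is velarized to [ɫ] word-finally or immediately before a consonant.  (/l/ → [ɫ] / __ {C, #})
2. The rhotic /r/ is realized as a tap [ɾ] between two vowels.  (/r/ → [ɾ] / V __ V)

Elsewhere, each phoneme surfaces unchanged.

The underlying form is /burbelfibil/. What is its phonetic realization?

[burbeɫfibiɫ]

/b/ (word-initial): no rule targets it → [b].
/u/ — not in any rule's target class → [u].
/r/ (between /u/ and /b/): rule 2 targets it, but not between two vowels → unchanged [r].
/b/ (between /r/ and /e/): no rule targets it → [b].
/e/ (between /b/ and /l/): no rule targets it → [e].
/l/ meets the environment for rule 1 (word-finally or immediately before a consonant) → [ɫ].
/f/ — not in any rule's target class → [f].
/i/ (between /f/ and /b/): no rule targets it → [i].
/b/ (between /i/ and /i/): no rule targets it → [b].
/i/ — not in any rule's target class → [i].
/l/ — word-final, word-finally or immediately before a consonant — surfaces as [ɫ] (rule 1).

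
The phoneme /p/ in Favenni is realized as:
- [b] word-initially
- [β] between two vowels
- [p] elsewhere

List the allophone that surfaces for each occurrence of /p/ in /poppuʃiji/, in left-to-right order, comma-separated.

[b], [p], [p]

Occurrence 1 (position 1): word-initially → [b].
Occurrence 2 (position 3): no conditioning environment matches → elsewhere allophone [p].
Occurrence 3 (position 4): no conditioning environment matches → elsewhere allophone [p].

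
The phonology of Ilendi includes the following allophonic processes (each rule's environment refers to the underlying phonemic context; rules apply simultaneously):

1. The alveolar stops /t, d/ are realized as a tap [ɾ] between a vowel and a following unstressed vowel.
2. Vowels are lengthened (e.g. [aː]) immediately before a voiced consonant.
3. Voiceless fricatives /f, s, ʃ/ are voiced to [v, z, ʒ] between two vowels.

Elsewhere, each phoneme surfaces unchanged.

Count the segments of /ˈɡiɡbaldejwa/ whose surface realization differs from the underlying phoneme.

Segments that undergo a rule: /i/ → [iː] (rule 2); /a/ → [aː] (rule 2); /e/ → [eː] (rule 2).
All other segments surface unchanged.

3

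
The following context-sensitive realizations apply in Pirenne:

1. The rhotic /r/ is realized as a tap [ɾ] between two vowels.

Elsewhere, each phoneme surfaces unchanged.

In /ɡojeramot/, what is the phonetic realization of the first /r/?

/r/ — between /e/ and /a/, between two vowels — surfaces as [ɾ] (rule 1).

[ɾ]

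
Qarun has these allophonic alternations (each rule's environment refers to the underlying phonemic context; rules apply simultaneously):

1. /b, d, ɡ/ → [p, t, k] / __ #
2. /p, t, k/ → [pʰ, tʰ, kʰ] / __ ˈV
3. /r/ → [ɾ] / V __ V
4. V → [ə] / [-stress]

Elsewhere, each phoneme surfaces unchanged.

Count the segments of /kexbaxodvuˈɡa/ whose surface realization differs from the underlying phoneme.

Segments that undergo a rule: /e/ → [ə] (rule 4); /a/ → [ə] (rule 4); /o/ → [ə] (rule 4); /u/ → [ə] (rule 4).
All other segments surface unchanged.

4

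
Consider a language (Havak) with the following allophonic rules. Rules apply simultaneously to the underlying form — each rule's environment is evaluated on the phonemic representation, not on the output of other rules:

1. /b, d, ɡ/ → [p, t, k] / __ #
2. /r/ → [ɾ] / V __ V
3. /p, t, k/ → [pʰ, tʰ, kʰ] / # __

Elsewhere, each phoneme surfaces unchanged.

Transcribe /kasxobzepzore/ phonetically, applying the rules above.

[kʰasxobzepzoɾe]

/k/ (word-initial): word-initially, so rule 3 applies → [kʰ].
/a/ stays [a].
/s/ (between /a/ and /x/) is unaffected → [s].
/x/ (between /s/ and /o/): no rule targets it → [x].
/o/ stays [o].
/b/ (between /o/ and /z/): rule 1 targets it, but not word-finally → unchanged [b].
/z/ stays [z].
/e/ stays [e].
/p/ (between /e/ and /z/) is in the target of rule 3 but the environment (word-initially) is not met → [p].
/z/ (between /p/ and /o/): no rule targets it → [z].
/o/ (between /z/ and /r/) is unaffected → [o].
/r/ meets the environment for rule 2 (between two vowels) → [ɾ].
/e/ stays [e].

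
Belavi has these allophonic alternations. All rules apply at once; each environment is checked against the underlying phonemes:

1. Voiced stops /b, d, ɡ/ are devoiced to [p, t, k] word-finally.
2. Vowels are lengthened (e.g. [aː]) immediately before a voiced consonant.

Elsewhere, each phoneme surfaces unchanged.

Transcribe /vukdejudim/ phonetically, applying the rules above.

/v/ — not in any rule's target class → [v].
/u/ (between /v/ and /k/) fails the environment for rule 2, so it stays [u].
/k/ (between /u/ and /d/): no rule targets it → [k].
/d/ (between /k/ and /e/) is in the target of rule 1 but the environment (word-finally) is not met → [d].
/e/ meets the environment for rule 2 (before a voiced consonant) → [eː].
/j/ stays [j].
Rule 2 applies to /u/ (between /j/ and /d/: before a voiced consonant) → [uː].
/d/ — between /u/ and /i/; rule 1 does not apply here → [d].
/i/ (between /d/ and /m/) occurs before a voiced consonant → [iː] by rule 2.
/m/ stays [m].

[vukdeːjuːdiːm]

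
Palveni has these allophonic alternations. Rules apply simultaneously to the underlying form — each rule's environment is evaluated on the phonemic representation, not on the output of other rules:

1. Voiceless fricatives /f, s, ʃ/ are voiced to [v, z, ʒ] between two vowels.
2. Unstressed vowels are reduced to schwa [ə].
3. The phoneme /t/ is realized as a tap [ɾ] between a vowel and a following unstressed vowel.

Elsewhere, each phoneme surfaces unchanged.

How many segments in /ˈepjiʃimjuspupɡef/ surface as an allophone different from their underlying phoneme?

6

Segments that undergo a rule: /i/ → [ə] (rule 2); /ʃ/ → [ʒ] (rule 1); /i/ → [ə] (rule 2); /u/ → [ə] (rule 2); /u/ → [ə] (rule 2); /e/ → [ə] (rule 2).
All other segments surface unchanged.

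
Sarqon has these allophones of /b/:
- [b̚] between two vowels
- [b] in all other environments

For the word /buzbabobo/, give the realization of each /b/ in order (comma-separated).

[b], [b], [b̚], [b̚]

Occurrence 1 (position 1): no conditioning environment matches → elsewhere allophone [b].
Occurrence 2 (position 4): no conditioning environment matches → elsewhere allophone [b].
Occurrence 3 (position 6): between two vowels → [b̚].
Occurrence 4 (position 8): between two vowels → [b̚].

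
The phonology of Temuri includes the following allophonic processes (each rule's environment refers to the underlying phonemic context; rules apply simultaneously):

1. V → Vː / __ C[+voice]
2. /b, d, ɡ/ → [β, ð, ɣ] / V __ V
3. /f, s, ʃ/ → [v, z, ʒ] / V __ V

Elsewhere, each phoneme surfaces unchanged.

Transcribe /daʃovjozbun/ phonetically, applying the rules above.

/d/ (word-initial): rule 2 targets it, but not between two vowels → unchanged [d].
/a/ (between /d/ and /ʃ/) fails the environment for rule 1, so it stays [a].
/ʃ/ (between /a/ and /o/) occurs between two vowels → [ʒ] by rule 3.
/o/ — between /ʃ/ and /v/, before a voiced consonant — surfaces as [oː] (rule 1).
/v/ — not in any rule's target class → [v].
/j/ — not in any rule's target class → [j].
/o/ — between /j/ and /z/, before a voiced consonant — surfaces as [oː] (rule 1).
/z/ — not in any rule's target class → [z].
/b/ (between /z/ and /u/): rule 2 targets it, but not between two vowels → unchanged [b].
/u/ (between /b/ and /n/): before a voiced consonant, so rule 1 applies → [uː].
/n/ (word-final) is unaffected → [n].

[daʒoːvjoːzbuːn]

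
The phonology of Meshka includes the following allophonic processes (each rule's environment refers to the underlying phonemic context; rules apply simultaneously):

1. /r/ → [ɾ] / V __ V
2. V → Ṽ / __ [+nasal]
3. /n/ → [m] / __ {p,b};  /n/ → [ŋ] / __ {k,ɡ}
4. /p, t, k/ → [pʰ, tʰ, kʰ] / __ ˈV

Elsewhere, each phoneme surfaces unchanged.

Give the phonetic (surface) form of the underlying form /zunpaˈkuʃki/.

/z/ — not in any rule's target class → [z].
Rule 2 applies to /u/ (between /z/ and /n/: before a nasal consonant) → [ũ].
/n/ (between /u/ and /p/): before a labial or velar stop, so rule 3 applies → [m].
/p/ (between /n/ and /a/) fails the environment for rule 4, so it stays [p].
/a/ — between /p/ and /k/; rule 2 does not apply here → [a].
Rule 4 applies to /k/ (between /a/ and /u/: immediately before a stressed vowel) → [kʰ].
/u/ (between /k/ and /ʃ/): rule 2 targets it, but not before a nasal consonant → unchanged [u].
/ʃ/ — not in any rule's target class → [ʃ].
/k/ (between /ʃ/ and /i/) is in the target of rule 4 but the environment (immediately before a stressed vowel) is not met → [k].
/i/ (word-final) fails the environment for rule 2, so it stays [i].

[zũmpaˈkʰuʃki]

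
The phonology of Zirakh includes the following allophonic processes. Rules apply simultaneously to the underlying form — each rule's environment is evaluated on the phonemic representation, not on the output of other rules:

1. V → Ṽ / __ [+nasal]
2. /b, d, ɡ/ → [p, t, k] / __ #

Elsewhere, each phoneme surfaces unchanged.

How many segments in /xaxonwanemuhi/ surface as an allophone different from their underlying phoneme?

Segments that undergo a rule: /o/ → [õ] (rule 1); /a/ → [ã] (rule 1); /e/ → [ẽ] (rule 1).
All other segments surface unchanged.

3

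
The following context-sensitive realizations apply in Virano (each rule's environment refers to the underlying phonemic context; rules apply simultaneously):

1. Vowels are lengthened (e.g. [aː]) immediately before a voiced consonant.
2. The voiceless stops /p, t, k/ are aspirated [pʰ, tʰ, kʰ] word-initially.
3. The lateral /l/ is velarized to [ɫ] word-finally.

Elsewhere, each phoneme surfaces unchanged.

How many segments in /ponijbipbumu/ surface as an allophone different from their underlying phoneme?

4

Segments that undergo a rule: /p/ → [pʰ] (rule 2); /o/ → [oː] (rule 1); /i/ → [iː] (rule 1); /u/ → [uː] (rule 1).
All other segments surface unchanged.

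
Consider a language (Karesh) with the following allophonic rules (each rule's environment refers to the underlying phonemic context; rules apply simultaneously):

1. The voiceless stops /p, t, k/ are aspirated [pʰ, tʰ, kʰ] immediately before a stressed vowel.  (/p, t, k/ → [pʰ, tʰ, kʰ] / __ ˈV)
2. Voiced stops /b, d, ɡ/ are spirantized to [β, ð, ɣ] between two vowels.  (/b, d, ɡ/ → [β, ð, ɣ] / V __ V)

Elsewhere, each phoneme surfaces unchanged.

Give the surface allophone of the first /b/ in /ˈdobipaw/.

[β]

Rule 2 applies to /b/ (between /o/ and /i/: between two vowels) → [β].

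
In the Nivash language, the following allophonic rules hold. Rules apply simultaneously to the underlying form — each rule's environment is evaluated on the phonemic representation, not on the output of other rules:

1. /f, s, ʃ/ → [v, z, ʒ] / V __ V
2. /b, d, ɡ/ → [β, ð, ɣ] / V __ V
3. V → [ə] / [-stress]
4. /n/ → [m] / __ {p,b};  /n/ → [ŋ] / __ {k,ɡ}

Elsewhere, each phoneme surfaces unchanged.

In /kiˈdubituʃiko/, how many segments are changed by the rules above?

8

Segments that undergo a rule: /i/ → [ə] (rule 3); /d/ → [ð] (rule 2); /b/ → [β] (rule 2); /i/ → [ə] (rule 3); /u/ → [ə] (rule 3); /ʃ/ → [ʒ] (rule 1); /i/ → [ə] (rule 3); /o/ → [ə] (rule 3).
All other segments surface unchanged.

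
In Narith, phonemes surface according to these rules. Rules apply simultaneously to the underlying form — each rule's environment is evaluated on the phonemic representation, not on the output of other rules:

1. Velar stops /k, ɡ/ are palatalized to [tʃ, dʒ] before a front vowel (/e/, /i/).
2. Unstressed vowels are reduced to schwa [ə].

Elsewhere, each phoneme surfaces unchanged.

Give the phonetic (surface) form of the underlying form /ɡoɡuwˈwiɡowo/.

[ɡəɡəwˈwiɡəwə]

/ɡ/ — word-initial; rule 1 does not apply here → [ɡ].
/o/ — between /ɡ/ and /ɡ/, in an unstressed syllable — surfaces as [ə] (rule 2).
/ɡ/ (between /o/ and /u/) fails the environment for rule 1, so it stays [ɡ].
/u/ (between /ɡ/ and /w/) occurs in an unstressed syllable → [ə] by rule 2.
/i/ (between /w/ and /ɡ/) fails the environment for rule 2, so it stays [i].
/ɡ/ — between /i/ and /o/; rule 1 does not apply here → [ɡ].
/o/ meets the environment for rule 2 (in an unstressed syllable) → [ə].
/o/ meets the environment for rule 2 (in an unstressed syllable) → [ə].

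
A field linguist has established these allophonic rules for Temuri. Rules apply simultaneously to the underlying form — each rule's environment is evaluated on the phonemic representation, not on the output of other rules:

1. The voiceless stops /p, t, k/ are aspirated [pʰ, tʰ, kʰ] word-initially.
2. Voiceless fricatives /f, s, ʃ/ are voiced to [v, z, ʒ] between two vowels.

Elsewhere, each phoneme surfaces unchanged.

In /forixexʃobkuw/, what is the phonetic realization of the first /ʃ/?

[ʃ]

/ʃ/ (between /x/ and /o/) fails the environment for rule 2, so it stays [ʃ].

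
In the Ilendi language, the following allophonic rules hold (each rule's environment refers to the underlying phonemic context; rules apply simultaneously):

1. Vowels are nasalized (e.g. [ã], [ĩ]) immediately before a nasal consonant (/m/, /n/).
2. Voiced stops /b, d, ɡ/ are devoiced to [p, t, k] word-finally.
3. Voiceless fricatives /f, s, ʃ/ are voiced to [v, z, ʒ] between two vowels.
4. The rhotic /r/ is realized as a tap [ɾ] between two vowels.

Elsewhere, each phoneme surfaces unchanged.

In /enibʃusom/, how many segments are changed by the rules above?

3

Segments that undergo a rule: /e/ → [ẽ] (rule 1); /s/ → [z] (rule 3); /o/ → [õ] (rule 1).
All other segments surface unchanged.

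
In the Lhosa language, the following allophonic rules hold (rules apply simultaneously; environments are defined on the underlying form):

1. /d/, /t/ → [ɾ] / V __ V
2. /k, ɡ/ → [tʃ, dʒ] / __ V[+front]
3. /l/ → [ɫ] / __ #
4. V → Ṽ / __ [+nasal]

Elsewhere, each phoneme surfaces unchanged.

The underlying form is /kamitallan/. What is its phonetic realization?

/k/ (word-initial) is in the target of rule 2 but the environment (before a front vowel) is not met → [k].
/a/ — between /k/ and /m/, before a nasal consonant — surfaces as [ã] (rule 4).
/m/ — not in any rule's target class → [m].
/i/ — between /m/ and /t/; rule 4 does not apply here → [i].
/t/ — between /i/ and /a/, between two vowels — surfaces as [ɾ] (rule 1).
/a/ (between /t/ and /l/) fails the environment for rule 4, so it stays [a].
/l/ (between /a/ and /l/) fails the environment for rule 3, so it stays [l].
/l/ (between /l/ and /a/): rule 3 targets it, but not word-finally → unchanged [l].
/a/ — between /l/ and /n/, before a nasal consonant — surfaces as [ã] (rule 4).
/n/ (word-final) is unaffected → [n].

[kãmiɾallãn]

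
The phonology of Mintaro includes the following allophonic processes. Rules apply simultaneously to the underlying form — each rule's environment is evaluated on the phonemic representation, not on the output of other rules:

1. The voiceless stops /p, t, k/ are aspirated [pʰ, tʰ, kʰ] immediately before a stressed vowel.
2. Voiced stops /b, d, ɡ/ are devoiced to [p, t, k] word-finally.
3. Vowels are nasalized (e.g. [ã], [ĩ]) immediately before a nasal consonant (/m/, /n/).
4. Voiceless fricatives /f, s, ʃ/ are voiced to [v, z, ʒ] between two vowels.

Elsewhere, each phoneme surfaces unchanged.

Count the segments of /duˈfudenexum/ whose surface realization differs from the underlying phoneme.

Segments that undergo a rule: /f/ → [v] (rule 4); /e/ → [ẽ] (rule 3); /u/ → [ũ] (rule 3).
All other segments surface unchanged.

3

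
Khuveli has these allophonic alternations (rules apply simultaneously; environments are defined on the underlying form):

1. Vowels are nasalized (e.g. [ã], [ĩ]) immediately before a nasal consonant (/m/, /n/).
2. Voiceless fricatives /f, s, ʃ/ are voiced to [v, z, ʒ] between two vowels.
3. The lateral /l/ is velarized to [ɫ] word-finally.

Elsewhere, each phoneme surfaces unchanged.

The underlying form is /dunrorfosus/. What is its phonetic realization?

/u/ (between /d/ and /n/) occurs before a nasal consonant → [ũ] by rule 1.
/o/ — between /r/ and /r/; rule 1 does not apply here → [o].
/f/ (between /r/ and /o/): rule 2 targets it, but not between two vowels → unchanged [f].
/o/ — between /f/ and /s/; rule 1 does not apply here → [o].
/s/ (between /o/ and /u/) occurs between two vowels → [z] by rule 2.
/u/ (between /s/ and /s/) is in the target of rule 1 but the environment (before a nasal consonant) is not met → [u].
/s/ (word-final) fails the environment for rule 2, so it stays [s].

[dũnrorfozus]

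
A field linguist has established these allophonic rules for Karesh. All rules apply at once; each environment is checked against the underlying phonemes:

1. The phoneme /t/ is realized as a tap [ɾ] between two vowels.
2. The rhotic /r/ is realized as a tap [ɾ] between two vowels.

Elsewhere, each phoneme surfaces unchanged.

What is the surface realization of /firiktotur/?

/f/ (word-initial) is unaffected → [f].
/i/ stays [i].
/r/ — between /i/ and /i/, between two vowels — surfaces as [ɾ] (rule 2).
/i/ (between /r/ and /k/): no rule targets it → [i].
/k/ (between /i/ and /t/) is unaffected → [k].
/t/ (between /k/ and /o/) fails the environment for rule 1, so it stays [t].
/o/ — not in any rule's target class → [o].
/t/ (between /o/ and /u/): between two vowels, so rule 1 applies → [ɾ].
/u/ — not in any rule's target class → [u].
/r/ (word-final) fails the environment for rule 2, so it stays [r].

[fiɾiktoɾur]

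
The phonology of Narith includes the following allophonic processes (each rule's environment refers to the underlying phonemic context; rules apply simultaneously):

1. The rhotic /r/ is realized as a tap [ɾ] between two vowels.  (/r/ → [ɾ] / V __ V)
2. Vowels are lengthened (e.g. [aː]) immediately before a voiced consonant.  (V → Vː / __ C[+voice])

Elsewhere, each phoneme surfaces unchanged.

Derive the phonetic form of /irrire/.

[iːrriːɾe]

/i/ meets the environment for rule 2 (before a voiced consonant) → [iː].
/r/ (between /i/ and /r/) is in the target of rule 1 but the environment (between two vowels) is not met → [r].
/r/ (between /r/ and /i/) fails the environment for rule 1, so it stays [r].
/i/ — between /r/ and /r/, before a voiced consonant — surfaces as [iː] (rule 2).
Rule 1 applies to /r/ (between /i/ and /e/: between two vowels) → [ɾ].
/e/ — word-final; rule 2 does not apply here → [e].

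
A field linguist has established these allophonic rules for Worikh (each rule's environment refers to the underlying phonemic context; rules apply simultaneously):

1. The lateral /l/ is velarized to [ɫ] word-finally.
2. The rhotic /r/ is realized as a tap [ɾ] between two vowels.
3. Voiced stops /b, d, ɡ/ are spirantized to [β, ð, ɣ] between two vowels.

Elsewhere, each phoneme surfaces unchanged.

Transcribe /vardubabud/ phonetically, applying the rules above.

[varduβaβud]

/v/ (word-initial) is unaffected → [v].
/a/ stays [a].
/r/ (between /a/ and /d/) is in the target of rule 2 but the environment (between two vowels) is not met → [r].
/d/ (between /r/ and /u/) is in the target of rule 3 but the environment (between two vowels) is not met → [d].
/u/ stays [u].
/b/ — between /u/ and /a/, between two vowels — surfaces as [β] (rule 3).
/a/ stays [a].
/b/ — between /a/ and /u/, between two vowels — surfaces as [β] (rule 3).
/u/ stays [u].
/d/ (word-final) is in the target of rule 3 but the environment (between two vowels) is not met → [d].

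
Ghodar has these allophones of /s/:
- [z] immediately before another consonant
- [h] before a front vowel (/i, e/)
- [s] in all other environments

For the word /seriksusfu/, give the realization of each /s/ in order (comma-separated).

[h], [s], [z]

Occurrence 1 (position 1): before a front vowel (/i, e/) → [h].
Occurrence 2 (position 6): no conditioning environment matches → elsewhere allophone [s].
Occurrence 3 (position 8): immediately before another consonant → [z].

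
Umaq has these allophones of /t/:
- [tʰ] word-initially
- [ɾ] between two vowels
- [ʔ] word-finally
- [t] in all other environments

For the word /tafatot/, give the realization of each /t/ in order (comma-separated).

Occurrence 1 (position 1): word-initially → [tʰ].
Occurrence 2 (position 5): between two vowels → [ɾ].
Occurrence 3 (position 7): word-finally → [ʔ].

[tʰ], [ɾ], [ʔ]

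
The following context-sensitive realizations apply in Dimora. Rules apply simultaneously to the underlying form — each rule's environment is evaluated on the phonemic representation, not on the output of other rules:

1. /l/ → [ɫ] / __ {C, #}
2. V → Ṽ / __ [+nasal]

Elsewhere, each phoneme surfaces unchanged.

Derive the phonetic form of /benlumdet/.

[bẽnlũmdet]

/b/ — not in any rule's target class → [b].
/e/ — between /b/ and /n/, before a nasal consonant — surfaces as [ẽ] (rule 2).
/n/ (between /e/ and /l/) is unaffected → [n].
/l/ (between /n/ and /u/) is in the target of rule 1 but the environment (word-finally or immediately before a consonant) is not met → [l].
/u/ (between /l/ and /m/): before a nasal consonant, so rule 2 applies → [ũ].
/m/ (between /u/ and /d/): no rule targets it → [m].
/d/ stays [d].
/e/ (between /d/ and /t/): rule 2 targets it, but not before a nasal consonant → unchanged [e].
/t/ — not in any rule's target class → [t].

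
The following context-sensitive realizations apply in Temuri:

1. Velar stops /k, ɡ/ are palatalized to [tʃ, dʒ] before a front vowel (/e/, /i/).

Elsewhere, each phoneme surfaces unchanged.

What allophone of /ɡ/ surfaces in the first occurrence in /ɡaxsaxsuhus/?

[ɡ]

/ɡ/ — word-initial; rule 1 does not apply here → [ɡ].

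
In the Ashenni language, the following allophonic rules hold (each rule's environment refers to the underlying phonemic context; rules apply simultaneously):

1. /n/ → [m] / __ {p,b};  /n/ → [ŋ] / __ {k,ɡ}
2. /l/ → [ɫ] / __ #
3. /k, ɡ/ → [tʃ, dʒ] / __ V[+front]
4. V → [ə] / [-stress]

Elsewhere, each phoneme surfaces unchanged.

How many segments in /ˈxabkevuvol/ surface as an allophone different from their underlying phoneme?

5

Segments that undergo a rule: /k/ → [tʃ] (rule 3); /e/ → [ə] (rule 4); /u/ → [ə] (rule 4); /o/ → [ə] (rule 4); /l/ → [ɫ] (rule 2).
All other segments surface unchanged.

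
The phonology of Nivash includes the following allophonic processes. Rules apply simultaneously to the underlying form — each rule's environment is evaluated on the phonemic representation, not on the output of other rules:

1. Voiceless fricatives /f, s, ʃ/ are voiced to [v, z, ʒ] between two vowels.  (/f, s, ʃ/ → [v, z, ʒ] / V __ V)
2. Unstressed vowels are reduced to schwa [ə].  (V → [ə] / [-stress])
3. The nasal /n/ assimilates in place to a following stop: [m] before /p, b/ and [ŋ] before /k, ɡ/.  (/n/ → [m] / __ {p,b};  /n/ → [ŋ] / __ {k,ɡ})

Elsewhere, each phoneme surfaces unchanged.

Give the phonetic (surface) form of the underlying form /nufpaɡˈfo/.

/n/ (word-initial): rule 3 targets it, but not before a labial or velar stop → unchanged [n].
/u/ meets the environment for rule 2 (in an unstressed syllable) → [ə].
/f/ (between /u/ and /p/): rule 1 targets it, but not between two vowels → unchanged [f].
/p/ (between /f/ and /a/) is unaffected → [p].
/a/ meets the environment for rule 2 (in an unstressed syllable) → [ə].
/ɡ/ — not in any rule's target class → [ɡ].
/f/ (between /ɡ/ and /o/): rule 1 targets it, but not between two vowels → unchanged [f].
/o/ — word-final; rule 2 does not apply here → [o].

[nəfpəɡˈfo]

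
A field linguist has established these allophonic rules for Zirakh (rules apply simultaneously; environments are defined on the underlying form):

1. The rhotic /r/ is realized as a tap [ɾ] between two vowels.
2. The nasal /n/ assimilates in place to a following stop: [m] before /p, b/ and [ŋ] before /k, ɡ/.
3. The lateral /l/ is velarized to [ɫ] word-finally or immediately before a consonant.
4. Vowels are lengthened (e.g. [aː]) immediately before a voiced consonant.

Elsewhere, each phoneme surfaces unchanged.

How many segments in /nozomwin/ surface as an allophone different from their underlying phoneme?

3

Segments that undergo a rule: /o/ → [oː] (rule 4); /o/ → [oː] (rule 4); /i/ → [iː] (rule 4).
All other segments surface unchanged.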